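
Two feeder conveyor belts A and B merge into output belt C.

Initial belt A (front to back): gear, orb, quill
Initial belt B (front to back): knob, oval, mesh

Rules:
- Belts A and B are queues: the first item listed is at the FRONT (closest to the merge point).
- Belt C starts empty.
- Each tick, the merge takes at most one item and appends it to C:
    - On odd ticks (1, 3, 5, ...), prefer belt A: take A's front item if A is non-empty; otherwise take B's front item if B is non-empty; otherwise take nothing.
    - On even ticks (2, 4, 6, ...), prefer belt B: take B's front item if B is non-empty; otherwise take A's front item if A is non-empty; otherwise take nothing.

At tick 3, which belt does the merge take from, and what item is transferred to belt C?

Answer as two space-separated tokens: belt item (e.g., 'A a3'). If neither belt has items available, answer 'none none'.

Answer: A orb

Derivation:
Tick 1: prefer A, take gear from A; A=[orb,quill] B=[knob,oval,mesh] C=[gear]
Tick 2: prefer B, take knob from B; A=[orb,quill] B=[oval,mesh] C=[gear,knob]
Tick 3: prefer A, take orb from A; A=[quill] B=[oval,mesh] C=[gear,knob,orb]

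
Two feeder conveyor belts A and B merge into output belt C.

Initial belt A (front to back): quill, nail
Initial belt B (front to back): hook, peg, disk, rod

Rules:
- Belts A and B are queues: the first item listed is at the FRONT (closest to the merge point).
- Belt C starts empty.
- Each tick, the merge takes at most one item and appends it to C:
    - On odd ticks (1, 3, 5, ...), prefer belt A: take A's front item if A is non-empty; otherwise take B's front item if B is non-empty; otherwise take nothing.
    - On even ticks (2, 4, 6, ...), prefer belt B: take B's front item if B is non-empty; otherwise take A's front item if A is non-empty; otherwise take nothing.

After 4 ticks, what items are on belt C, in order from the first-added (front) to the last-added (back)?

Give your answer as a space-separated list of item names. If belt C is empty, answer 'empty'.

Tick 1: prefer A, take quill from A; A=[nail] B=[hook,peg,disk,rod] C=[quill]
Tick 2: prefer B, take hook from B; A=[nail] B=[peg,disk,rod] C=[quill,hook]
Tick 3: prefer A, take nail from A; A=[-] B=[peg,disk,rod] C=[quill,hook,nail]
Tick 4: prefer B, take peg from B; A=[-] B=[disk,rod] C=[quill,hook,nail,peg]

Answer: quill hook nail peg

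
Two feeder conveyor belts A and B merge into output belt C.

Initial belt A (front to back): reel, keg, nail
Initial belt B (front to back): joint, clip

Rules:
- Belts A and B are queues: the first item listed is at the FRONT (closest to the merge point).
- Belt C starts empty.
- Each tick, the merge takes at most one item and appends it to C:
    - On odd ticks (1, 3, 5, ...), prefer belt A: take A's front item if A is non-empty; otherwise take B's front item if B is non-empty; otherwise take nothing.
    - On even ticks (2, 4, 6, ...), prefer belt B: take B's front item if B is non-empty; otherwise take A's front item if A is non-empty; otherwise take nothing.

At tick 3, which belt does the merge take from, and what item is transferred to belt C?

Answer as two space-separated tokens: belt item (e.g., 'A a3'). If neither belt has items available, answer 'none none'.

Answer: A keg

Derivation:
Tick 1: prefer A, take reel from A; A=[keg,nail] B=[joint,clip] C=[reel]
Tick 2: prefer B, take joint from B; A=[keg,nail] B=[clip] C=[reel,joint]
Tick 3: prefer A, take keg from A; A=[nail] B=[clip] C=[reel,joint,keg]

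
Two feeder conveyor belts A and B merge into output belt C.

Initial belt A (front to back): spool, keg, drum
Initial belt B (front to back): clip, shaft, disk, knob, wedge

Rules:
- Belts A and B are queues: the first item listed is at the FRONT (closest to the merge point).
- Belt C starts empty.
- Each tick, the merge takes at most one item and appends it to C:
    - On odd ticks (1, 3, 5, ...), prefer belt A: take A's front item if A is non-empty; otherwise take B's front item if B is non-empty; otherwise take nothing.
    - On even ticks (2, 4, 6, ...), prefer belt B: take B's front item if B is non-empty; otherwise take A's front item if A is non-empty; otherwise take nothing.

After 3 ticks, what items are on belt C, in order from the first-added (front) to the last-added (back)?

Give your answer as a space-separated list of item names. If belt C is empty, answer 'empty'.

Tick 1: prefer A, take spool from A; A=[keg,drum] B=[clip,shaft,disk,knob,wedge] C=[spool]
Tick 2: prefer B, take clip from B; A=[keg,drum] B=[shaft,disk,knob,wedge] C=[spool,clip]
Tick 3: prefer A, take keg from A; A=[drum] B=[shaft,disk,knob,wedge] C=[spool,clip,keg]

Answer: spool clip keg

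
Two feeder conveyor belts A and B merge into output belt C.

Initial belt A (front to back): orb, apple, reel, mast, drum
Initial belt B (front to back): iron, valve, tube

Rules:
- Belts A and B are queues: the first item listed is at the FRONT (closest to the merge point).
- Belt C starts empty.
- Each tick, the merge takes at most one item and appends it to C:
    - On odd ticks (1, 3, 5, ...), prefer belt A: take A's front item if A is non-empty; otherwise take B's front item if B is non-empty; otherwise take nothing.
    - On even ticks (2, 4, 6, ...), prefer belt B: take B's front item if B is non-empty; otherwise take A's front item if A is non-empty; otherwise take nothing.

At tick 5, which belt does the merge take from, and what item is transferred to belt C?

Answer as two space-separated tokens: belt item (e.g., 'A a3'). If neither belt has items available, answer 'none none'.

Tick 1: prefer A, take orb from A; A=[apple,reel,mast,drum] B=[iron,valve,tube] C=[orb]
Tick 2: prefer B, take iron from B; A=[apple,reel,mast,drum] B=[valve,tube] C=[orb,iron]
Tick 3: prefer A, take apple from A; A=[reel,mast,drum] B=[valve,tube] C=[orb,iron,apple]
Tick 4: prefer B, take valve from B; A=[reel,mast,drum] B=[tube] C=[orb,iron,apple,valve]
Tick 5: prefer A, take reel from A; A=[mast,drum] B=[tube] C=[orb,iron,apple,valve,reel]

Answer: A reel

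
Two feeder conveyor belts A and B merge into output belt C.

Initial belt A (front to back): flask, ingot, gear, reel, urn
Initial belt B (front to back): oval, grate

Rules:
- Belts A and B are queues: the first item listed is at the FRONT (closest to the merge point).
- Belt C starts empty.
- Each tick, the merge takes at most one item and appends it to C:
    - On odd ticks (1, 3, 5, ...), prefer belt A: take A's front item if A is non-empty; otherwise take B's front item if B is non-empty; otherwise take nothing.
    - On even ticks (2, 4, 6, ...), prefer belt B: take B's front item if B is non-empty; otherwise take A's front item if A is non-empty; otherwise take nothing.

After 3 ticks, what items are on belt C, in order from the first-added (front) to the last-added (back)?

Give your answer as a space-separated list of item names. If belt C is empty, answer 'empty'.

Tick 1: prefer A, take flask from A; A=[ingot,gear,reel,urn] B=[oval,grate] C=[flask]
Tick 2: prefer B, take oval from B; A=[ingot,gear,reel,urn] B=[grate] C=[flask,oval]
Tick 3: prefer A, take ingot from A; A=[gear,reel,urn] B=[grate] C=[flask,oval,ingot]

Answer: flask oval ingot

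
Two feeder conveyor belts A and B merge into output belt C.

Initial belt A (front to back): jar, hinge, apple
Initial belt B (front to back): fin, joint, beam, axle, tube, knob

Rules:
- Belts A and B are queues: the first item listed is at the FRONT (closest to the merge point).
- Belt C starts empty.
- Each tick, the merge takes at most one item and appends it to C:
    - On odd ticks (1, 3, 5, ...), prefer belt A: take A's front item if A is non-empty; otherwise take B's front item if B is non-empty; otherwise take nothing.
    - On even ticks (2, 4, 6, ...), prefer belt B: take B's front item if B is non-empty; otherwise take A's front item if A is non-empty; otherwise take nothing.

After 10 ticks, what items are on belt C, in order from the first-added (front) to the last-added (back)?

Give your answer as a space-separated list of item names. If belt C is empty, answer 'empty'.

Tick 1: prefer A, take jar from A; A=[hinge,apple] B=[fin,joint,beam,axle,tube,knob] C=[jar]
Tick 2: prefer B, take fin from B; A=[hinge,apple] B=[joint,beam,axle,tube,knob] C=[jar,fin]
Tick 3: prefer A, take hinge from A; A=[apple] B=[joint,beam,axle,tube,knob] C=[jar,fin,hinge]
Tick 4: prefer B, take joint from B; A=[apple] B=[beam,axle,tube,knob] C=[jar,fin,hinge,joint]
Tick 5: prefer A, take apple from A; A=[-] B=[beam,axle,tube,knob] C=[jar,fin,hinge,joint,apple]
Tick 6: prefer B, take beam from B; A=[-] B=[axle,tube,knob] C=[jar,fin,hinge,joint,apple,beam]
Tick 7: prefer A, take axle from B; A=[-] B=[tube,knob] C=[jar,fin,hinge,joint,apple,beam,axle]
Tick 8: prefer B, take tube from B; A=[-] B=[knob] C=[jar,fin,hinge,joint,apple,beam,axle,tube]
Tick 9: prefer A, take knob from B; A=[-] B=[-] C=[jar,fin,hinge,joint,apple,beam,axle,tube,knob]
Tick 10: prefer B, both empty, nothing taken; A=[-] B=[-] C=[jar,fin,hinge,joint,apple,beam,axle,tube,knob]

Answer: jar fin hinge joint apple beam axle tube knob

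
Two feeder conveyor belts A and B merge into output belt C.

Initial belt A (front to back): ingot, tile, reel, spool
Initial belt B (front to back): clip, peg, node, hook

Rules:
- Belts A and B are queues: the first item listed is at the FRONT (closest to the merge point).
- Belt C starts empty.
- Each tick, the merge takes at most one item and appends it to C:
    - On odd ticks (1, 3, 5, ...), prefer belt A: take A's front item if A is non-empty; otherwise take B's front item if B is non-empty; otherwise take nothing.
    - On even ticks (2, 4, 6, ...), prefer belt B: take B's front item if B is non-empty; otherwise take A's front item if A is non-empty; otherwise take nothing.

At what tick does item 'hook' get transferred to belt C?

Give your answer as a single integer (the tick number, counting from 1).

Tick 1: prefer A, take ingot from A; A=[tile,reel,spool] B=[clip,peg,node,hook] C=[ingot]
Tick 2: prefer B, take clip from B; A=[tile,reel,spool] B=[peg,node,hook] C=[ingot,clip]
Tick 3: prefer A, take tile from A; A=[reel,spool] B=[peg,node,hook] C=[ingot,clip,tile]
Tick 4: prefer B, take peg from B; A=[reel,spool] B=[node,hook] C=[ingot,clip,tile,peg]
Tick 5: prefer A, take reel from A; A=[spool] B=[node,hook] C=[ingot,clip,tile,peg,reel]
Tick 6: prefer B, take node from B; A=[spool] B=[hook] C=[ingot,clip,tile,peg,reel,node]
Tick 7: prefer A, take spool from A; A=[-] B=[hook] C=[ingot,clip,tile,peg,reel,node,spool]
Tick 8: prefer B, take hook from B; A=[-] B=[-] C=[ingot,clip,tile,peg,reel,node,spool,hook]

Answer: 8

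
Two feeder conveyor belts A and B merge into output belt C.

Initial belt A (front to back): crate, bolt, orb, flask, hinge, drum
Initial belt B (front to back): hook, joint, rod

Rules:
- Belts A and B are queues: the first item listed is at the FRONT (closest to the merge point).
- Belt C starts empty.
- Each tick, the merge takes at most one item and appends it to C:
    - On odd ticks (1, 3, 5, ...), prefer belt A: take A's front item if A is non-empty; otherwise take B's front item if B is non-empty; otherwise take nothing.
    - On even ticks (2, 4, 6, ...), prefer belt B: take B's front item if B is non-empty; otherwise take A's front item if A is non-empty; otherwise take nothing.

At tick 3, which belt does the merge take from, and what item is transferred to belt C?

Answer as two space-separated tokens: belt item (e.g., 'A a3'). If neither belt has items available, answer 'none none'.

Answer: A bolt

Derivation:
Tick 1: prefer A, take crate from A; A=[bolt,orb,flask,hinge,drum] B=[hook,joint,rod] C=[crate]
Tick 2: prefer B, take hook from B; A=[bolt,orb,flask,hinge,drum] B=[joint,rod] C=[crate,hook]
Tick 3: prefer A, take bolt from A; A=[orb,flask,hinge,drum] B=[joint,rod] C=[crate,hook,bolt]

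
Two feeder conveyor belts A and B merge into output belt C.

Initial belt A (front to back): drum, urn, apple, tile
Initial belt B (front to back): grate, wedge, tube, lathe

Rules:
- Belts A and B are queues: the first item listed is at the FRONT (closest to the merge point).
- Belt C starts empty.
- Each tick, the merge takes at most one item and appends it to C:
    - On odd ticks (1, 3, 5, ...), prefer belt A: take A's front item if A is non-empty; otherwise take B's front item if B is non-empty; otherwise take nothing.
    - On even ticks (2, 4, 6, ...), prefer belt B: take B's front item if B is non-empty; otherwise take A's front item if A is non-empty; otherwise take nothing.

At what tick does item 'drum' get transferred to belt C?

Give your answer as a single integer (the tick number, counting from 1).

Tick 1: prefer A, take drum from A; A=[urn,apple,tile] B=[grate,wedge,tube,lathe] C=[drum]

Answer: 1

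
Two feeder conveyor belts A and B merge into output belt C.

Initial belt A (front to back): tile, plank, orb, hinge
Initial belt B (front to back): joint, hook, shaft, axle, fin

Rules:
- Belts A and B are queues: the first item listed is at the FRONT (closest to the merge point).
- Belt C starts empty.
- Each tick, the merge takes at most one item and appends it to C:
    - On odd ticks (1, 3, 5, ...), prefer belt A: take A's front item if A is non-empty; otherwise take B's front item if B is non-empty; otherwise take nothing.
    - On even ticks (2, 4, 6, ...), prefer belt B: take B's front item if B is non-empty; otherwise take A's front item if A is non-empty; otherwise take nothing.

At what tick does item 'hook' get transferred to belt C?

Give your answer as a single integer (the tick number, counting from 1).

Tick 1: prefer A, take tile from A; A=[plank,orb,hinge] B=[joint,hook,shaft,axle,fin] C=[tile]
Tick 2: prefer B, take joint from B; A=[plank,orb,hinge] B=[hook,shaft,axle,fin] C=[tile,joint]
Tick 3: prefer A, take plank from A; A=[orb,hinge] B=[hook,shaft,axle,fin] C=[tile,joint,plank]
Tick 4: prefer B, take hook from B; A=[orb,hinge] B=[shaft,axle,fin] C=[tile,joint,plank,hook]

Answer: 4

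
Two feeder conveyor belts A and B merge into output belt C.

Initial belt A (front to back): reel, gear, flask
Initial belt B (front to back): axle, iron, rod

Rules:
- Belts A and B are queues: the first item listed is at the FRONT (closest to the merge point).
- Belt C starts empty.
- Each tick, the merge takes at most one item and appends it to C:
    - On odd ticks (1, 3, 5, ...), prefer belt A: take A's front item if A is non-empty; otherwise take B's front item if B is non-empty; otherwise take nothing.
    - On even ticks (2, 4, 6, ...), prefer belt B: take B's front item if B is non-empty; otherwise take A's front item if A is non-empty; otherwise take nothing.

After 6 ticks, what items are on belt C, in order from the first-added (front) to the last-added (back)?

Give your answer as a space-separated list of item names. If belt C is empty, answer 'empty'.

Answer: reel axle gear iron flask rod

Derivation:
Tick 1: prefer A, take reel from A; A=[gear,flask] B=[axle,iron,rod] C=[reel]
Tick 2: prefer B, take axle from B; A=[gear,flask] B=[iron,rod] C=[reel,axle]
Tick 3: prefer A, take gear from A; A=[flask] B=[iron,rod] C=[reel,axle,gear]
Tick 4: prefer B, take iron from B; A=[flask] B=[rod] C=[reel,axle,gear,iron]
Tick 5: prefer A, take flask from A; A=[-] B=[rod] C=[reel,axle,gear,iron,flask]
Tick 6: prefer B, take rod from B; A=[-] B=[-] C=[reel,axle,gear,iron,flask,rod]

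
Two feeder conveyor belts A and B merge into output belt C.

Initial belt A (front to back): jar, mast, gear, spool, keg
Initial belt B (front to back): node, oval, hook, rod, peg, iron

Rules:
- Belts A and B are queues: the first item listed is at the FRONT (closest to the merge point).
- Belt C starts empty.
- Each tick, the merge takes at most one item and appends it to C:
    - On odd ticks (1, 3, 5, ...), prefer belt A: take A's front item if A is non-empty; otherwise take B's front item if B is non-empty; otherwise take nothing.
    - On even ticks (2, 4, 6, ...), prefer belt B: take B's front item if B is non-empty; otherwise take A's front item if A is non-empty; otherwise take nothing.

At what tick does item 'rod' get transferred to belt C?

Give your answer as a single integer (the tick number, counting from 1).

Answer: 8

Derivation:
Tick 1: prefer A, take jar from A; A=[mast,gear,spool,keg] B=[node,oval,hook,rod,peg,iron] C=[jar]
Tick 2: prefer B, take node from B; A=[mast,gear,spool,keg] B=[oval,hook,rod,peg,iron] C=[jar,node]
Tick 3: prefer A, take mast from A; A=[gear,spool,keg] B=[oval,hook,rod,peg,iron] C=[jar,node,mast]
Tick 4: prefer B, take oval from B; A=[gear,spool,keg] B=[hook,rod,peg,iron] C=[jar,node,mast,oval]
Tick 5: prefer A, take gear from A; A=[spool,keg] B=[hook,rod,peg,iron] C=[jar,node,mast,oval,gear]
Tick 6: prefer B, take hook from B; A=[spool,keg] B=[rod,peg,iron] C=[jar,node,mast,oval,gear,hook]
Tick 7: prefer A, take spool from A; A=[keg] B=[rod,peg,iron] C=[jar,node,mast,oval,gear,hook,spool]
Tick 8: prefer B, take rod from B; A=[keg] B=[peg,iron] C=[jar,node,mast,oval,gear,hook,spool,rod]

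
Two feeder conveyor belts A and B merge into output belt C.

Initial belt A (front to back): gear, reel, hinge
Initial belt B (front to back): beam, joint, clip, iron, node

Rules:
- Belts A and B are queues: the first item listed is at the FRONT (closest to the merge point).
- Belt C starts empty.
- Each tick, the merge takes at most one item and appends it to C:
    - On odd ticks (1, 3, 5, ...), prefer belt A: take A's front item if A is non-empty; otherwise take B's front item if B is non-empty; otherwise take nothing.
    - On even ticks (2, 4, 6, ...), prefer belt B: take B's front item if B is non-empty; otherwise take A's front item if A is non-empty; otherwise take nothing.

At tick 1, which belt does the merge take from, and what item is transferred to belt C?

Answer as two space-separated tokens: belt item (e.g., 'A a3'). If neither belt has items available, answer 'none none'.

Tick 1: prefer A, take gear from A; A=[reel,hinge] B=[beam,joint,clip,iron,node] C=[gear]

Answer: A gear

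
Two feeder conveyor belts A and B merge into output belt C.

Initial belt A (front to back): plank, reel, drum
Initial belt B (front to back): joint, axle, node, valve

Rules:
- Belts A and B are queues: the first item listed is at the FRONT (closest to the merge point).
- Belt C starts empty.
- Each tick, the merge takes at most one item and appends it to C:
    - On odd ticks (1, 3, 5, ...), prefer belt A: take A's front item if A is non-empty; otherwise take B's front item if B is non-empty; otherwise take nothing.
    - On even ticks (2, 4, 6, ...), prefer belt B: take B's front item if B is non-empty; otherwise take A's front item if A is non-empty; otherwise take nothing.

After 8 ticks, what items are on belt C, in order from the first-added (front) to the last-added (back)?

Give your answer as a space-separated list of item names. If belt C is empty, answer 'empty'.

Tick 1: prefer A, take plank from A; A=[reel,drum] B=[joint,axle,node,valve] C=[plank]
Tick 2: prefer B, take joint from B; A=[reel,drum] B=[axle,node,valve] C=[plank,joint]
Tick 3: prefer A, take reel from A; A=[drum] B=[axle,node,valve] C=[plank,joint,reel]
Tick 4: prefer B, take axle from B; A=[drum] B=[node,valve] C=[plank,joint,reel,axle]
Tick 5: prefer A, take drum from A; A=[-] B=[node,valve] C=[plank,joint,reel,axle,drum]
Tick 6: prefer B, take node from B; A=[-] B=[valve] C=[plank,joint,reel,axle,drum,node]
Tick 7: prefer A, take valve from B; A=[-] B=[-] C=[plank,joint,reel,axle,drum,node,valve]
Tick 8: prefer B, both empty, nothing taken; A=[-] B=[-] C=[plank,joint,reel,axle,drum,node,valve]

Answer: plank joint reel axle drum node valve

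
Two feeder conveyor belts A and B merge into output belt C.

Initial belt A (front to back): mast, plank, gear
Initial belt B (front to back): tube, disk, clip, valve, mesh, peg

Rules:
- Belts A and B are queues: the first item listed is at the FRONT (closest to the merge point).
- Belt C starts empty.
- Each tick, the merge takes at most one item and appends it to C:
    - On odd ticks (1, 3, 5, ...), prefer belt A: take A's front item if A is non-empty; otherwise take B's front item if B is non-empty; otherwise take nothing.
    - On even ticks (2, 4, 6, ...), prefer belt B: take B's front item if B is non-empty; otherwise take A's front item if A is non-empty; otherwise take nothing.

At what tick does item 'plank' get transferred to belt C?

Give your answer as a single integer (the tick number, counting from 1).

Tick 1: prefer A, take mast from A; A=[plank,gear] B=[tube,disk,clip,valve,mesh,peg] C=[mast]
Tick 2: prefer B, take tube from B; A=[plank,gear] B=[disk,clip,valve,mesh,peg] C=[mast,tube]
Tick 3: prefer A, take plank from A; A=[gear] B=[disk,clip,valve,mesh,peg] C=[mast,tube,plank]

Answer: 3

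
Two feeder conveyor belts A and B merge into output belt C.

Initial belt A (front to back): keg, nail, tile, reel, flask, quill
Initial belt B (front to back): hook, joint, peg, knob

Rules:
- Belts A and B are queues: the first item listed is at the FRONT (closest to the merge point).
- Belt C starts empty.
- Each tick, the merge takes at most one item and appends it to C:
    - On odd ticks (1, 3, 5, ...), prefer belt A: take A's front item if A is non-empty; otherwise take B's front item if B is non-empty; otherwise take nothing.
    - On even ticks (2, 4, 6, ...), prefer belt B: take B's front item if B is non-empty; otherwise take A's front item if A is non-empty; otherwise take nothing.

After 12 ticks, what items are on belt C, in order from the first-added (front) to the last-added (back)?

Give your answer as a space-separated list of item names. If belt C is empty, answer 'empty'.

Tick 1: prefer A, take keg from A; A=[nail,tile,reel,flask,quill] B=[hook,joint,peg,knob] C=[keg]
Tick 2: prefer B, take hook from B; A=[nail,tile,reel,flask,quill] B=[joint,peg,knob] C=[keg,hook]
Tick 3: prefer A, take nail from A; A=[tile,reel,flask,quill] B=[joint,peg,knob] C=[keg,hook,nail]
Tick 4: prefer B, take joint from B; A=[tile,reel,flask,quill] B=[peg,knob] C=[keg,hook,nail,joint]
Tick 5: prefer A, take tile from A; A=[reel,flask,quill] B=[peg,knob] C=[keg,hook,nail,joint,tile]
Tick 6: prefer B, take peg from B; A=[reel,flask,quill] B=[knob] C=[keg,hook,nail,joint,tile,peg]
Tick 7: prefer A, take reel from A; A=[flask,quill] B=[knob] C=[keg,hook,nail,joint,tile,peg,reel]
Tick 8: prefer B, take knob from B; A=[flask,quill] B=[-] C=[keg,hook,nail,joint,tile,peg,reel,knob]
Tick 9: prefer A, take flask from A; A=[quill] B=[-] C=[keg,hook,nail,joint,tile,peg,reel,knob,flask]
Tick 10: prefer B, take quill from A; A=[-] B=[-] C=[keg,hook,nail,joint,tile,peg,reel,knob,flask,quill]
Tick 11: prefer A, both empty, nothing taken; A=[-] B=[-] C=[keg,hook,nail,joint,tile,peg,reel,knob,flask,quill]
Tick 12: prefer B, both empty, nothing taken; A=[-] B=[-] C=[keg,hook,nail,joint,tile,peg,reel,knob,flask,quill]

Answer: keg hook nail joint tile peg reel knob flask quill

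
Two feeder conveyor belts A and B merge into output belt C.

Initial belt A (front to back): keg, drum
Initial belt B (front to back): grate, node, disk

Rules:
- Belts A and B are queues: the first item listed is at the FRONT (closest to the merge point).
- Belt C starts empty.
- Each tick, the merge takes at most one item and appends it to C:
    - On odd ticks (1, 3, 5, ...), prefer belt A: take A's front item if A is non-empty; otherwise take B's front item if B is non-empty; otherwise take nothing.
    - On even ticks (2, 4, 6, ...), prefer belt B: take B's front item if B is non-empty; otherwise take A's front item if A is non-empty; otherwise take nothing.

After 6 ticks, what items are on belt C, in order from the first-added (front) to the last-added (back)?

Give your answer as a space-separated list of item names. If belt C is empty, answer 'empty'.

Tick 1: prefer A, take keg from A; A=[drum] B=[grate,node,disk] C=[keg]
Tick 2: prefer B, take grate from B; A=[drum] B=[node,disk] C=[keg,grate]
Tick 3: prefer A, take drum from A; A=[-] B=[node,disk] C=[keg,grate,drum]
Tick 4: prefer B, take node from B; A=[-] B=[disk] C=[keg,grate,drum,node]
Tick 5: prefer A, take disk from B; A=[-] B=[-] C=[keg,grate,drum,node,disk]
Tick 6: prefer B, both empty, nothing taken; A=[-] B=[-] C=[keg,grate,drum,node,disk]

Answer: keg grate drum node disk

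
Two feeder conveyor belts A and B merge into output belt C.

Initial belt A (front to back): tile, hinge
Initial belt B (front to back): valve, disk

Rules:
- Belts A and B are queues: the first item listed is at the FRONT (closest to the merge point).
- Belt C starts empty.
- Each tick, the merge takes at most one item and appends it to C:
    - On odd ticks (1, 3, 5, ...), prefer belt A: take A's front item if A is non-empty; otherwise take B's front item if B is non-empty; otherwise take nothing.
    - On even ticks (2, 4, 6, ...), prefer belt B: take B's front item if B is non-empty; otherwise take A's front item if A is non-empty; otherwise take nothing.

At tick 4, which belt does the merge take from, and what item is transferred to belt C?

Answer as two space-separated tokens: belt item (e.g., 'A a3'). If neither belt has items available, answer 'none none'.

Tick 1: prefer A, take tile from A; A=[hinge] B=[valve,disk] C=[tile]
Tick 2: prefer B, take valve from B; A=[hinge] B=[disk] C=[tile,valve]
Tick 3: prefer A, take hinge from A; A=[-] B=[disk] C=[tile,valve,hinge]
Tick 4: prefer B, take disk from B; A=[-] B=[-] C=[tile,valve,hinge,disk]

Answer: B disk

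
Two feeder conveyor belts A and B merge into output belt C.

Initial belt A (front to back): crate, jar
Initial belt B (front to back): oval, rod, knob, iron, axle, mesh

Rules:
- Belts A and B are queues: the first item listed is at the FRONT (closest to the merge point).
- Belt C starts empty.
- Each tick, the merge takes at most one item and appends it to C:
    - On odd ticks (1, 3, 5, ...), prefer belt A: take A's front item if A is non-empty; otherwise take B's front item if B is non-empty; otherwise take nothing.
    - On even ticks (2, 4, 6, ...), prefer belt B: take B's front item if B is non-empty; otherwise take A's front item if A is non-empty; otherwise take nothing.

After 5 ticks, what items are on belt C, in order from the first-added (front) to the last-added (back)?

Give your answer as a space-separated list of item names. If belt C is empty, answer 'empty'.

Answer: crate oval jar rod knob

Derivation:
Tick 1: prefer A, take crate from A; A=[jar] B=[oval,rod,knob,iron,axle,mesh] C=[crate]
Tick 2: prefer B, take oval from B; A=[jar] B=[rod,knob,iron,axle,mesh] C=[crate,oval]
Tick 3: prefer A, take jar from A; A=[-] B=[rod,knob,iron,axle,mesh] C=[crate,oval,jar]
Tick 4: prefer B, take rod from B; A=[-] B=[knob,iron,axle,mesh] C=[crate,oval,jar,rod]
Tick 5: prefer A, take knob from B; A=[-] B=[iron,axle,mesh] C=[crate,oval,jar,rod,knob]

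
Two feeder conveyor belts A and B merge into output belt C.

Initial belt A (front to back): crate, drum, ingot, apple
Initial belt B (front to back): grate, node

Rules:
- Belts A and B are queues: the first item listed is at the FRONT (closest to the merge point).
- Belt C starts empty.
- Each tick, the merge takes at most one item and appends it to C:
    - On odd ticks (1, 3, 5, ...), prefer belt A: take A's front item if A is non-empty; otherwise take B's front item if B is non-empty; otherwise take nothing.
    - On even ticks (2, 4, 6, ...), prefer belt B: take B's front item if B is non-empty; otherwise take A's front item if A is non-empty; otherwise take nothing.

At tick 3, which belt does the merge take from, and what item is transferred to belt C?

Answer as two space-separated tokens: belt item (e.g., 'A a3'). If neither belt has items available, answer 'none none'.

Tick 1: prefer A, take crate from A; A=[drum,ingot,apple] B=[grate,node] C=[crate]
Tick 2: prefer B, take grate from B; A=[drum,ingot,apple] B=[node] C=[crate,grate]
Tick 3: prefer A, take drum from A; A=[ingot,apple] B=[node] C=[crate,grate,drum]

Answer: A drum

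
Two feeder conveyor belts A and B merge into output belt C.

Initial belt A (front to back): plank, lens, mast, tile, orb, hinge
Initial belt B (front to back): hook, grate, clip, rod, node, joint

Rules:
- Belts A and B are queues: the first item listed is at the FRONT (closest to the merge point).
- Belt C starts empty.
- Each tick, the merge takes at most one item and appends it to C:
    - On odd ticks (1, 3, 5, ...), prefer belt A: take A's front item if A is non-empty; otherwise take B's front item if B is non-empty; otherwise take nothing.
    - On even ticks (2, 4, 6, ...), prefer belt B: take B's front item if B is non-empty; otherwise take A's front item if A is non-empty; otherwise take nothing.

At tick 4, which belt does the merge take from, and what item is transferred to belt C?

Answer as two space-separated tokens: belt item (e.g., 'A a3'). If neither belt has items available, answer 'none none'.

Tick 1: prefer A, take plank from A; A=[lens,mast,tile,orb,hinge] B=[hook,grate,clip,rod,node,joint] C=[plank]
Tick 2: prefer B, take hook from B; A=[lens,mast,tile,orb,hinge] B=[grate,clip,rod,node,joint] C=[plank,hook]
Tick 3: prefer A, take lens from A; A=[mast,tile,orb,hinge] B=[grate,clip,rod,node,joint] C=[plank,hook,lens]
Tick 4: prefer B, take grate from B; A=[mast,tile,orb,hinge] B=[clip,rod,node,joint] C=[plank,hook,lens,grate]

Answer: B grate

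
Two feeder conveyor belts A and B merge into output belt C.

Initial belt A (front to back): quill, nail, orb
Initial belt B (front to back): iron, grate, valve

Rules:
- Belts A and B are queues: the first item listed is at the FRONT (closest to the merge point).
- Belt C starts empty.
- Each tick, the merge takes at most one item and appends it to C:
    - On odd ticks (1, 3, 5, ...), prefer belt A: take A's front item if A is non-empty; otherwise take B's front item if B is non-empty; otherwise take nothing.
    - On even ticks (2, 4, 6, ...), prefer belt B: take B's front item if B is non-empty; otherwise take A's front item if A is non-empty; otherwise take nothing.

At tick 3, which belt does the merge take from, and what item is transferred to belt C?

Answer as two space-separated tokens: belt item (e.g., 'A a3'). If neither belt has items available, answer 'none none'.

Answer: A nail

Derivation:
Tick 1: prefer A, take quill from A; A=[nail,orb] B=[iron,grate,valve] C=[quill]
Tick 2: prefer B, take iron from B; A=[nail,orb] B=[grate,valve] C=[quill,iron]
Tick 3: prefer A, take nail from A; A=[orb] B=[grate,valve] C=[quill,iron,nail]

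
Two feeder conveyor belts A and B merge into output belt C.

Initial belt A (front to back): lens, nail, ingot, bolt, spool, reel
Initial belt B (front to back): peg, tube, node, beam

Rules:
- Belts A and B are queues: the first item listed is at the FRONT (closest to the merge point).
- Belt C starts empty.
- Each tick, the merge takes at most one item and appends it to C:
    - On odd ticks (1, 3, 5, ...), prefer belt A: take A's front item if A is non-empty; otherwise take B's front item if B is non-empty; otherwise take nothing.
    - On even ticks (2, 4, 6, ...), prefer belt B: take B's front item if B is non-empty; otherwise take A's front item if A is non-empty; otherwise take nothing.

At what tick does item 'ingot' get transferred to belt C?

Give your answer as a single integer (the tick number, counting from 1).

Answer: 5

Derivation:
Tick 1: prefer A, take lens from A; A=[nail,ingot,bolt,spool,reel] B=[peg,tube,node,beam] C=[lens]
Tick 2: prefer B, take peg from B; A=[nail,ingot,bolt,spool,reel] B=[tube,node,beam] C=[lens,peg]
Tick 3: prefer A, take nail from A; A=[ingot,bolt,spool,reel] B=[tube,node,beam] C=[lens,peg,nail]
Tick 4: prefer B, take tube from B; A=[ingot,bolt,spool,reel] B=[node,beam] C=[lens,peg,nail,tube]
Tick 5: prefer A, take ingot from A; A=[bolt,spool,reel] B=[node,beam] C=[lens,peg,nail,tube,ingot]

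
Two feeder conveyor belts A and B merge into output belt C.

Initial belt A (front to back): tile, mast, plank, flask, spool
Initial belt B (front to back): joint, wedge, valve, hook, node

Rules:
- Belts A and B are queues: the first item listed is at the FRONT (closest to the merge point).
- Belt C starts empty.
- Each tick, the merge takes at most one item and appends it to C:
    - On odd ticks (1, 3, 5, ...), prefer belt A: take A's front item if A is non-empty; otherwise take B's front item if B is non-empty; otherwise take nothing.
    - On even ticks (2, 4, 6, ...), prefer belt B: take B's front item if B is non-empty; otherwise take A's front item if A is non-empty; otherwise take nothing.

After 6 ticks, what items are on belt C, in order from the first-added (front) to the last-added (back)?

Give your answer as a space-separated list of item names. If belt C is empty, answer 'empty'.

Answer: tile joint mast wedge plank valve

Derivation:
Tick 1: prefer A, take tile from A; A=[mast,plank,flask,spool] B=[joint,wedge,valve,hook,node] C=[tile]
Tick 2: prefer B, take joint from B; A=[mast,plank,flask,spool] B=[wedge,valve,hook,node] C=[tile,joint]
Tick 3: prefer A, take mast from A; A=[plank,flask,spool] B=[wedge,valve,hook,node] C=[tile,joint,mast]
Tick 4: prefer B, take wedge from B; A=[plank,flask,spool] B=[valve,hook,node] C=[tile,joint,mast,wedge]
Tick 5: prefer A, take plank from A; A=[flask,spool] B=[valve,hook,node] C=[tile,joint,mast,wedge,plank]
Tick 6: prefer B, take valve from B; A=[flask,spool] B=[hook,node] C=[tile,joint,mast,wedge,plank,valve]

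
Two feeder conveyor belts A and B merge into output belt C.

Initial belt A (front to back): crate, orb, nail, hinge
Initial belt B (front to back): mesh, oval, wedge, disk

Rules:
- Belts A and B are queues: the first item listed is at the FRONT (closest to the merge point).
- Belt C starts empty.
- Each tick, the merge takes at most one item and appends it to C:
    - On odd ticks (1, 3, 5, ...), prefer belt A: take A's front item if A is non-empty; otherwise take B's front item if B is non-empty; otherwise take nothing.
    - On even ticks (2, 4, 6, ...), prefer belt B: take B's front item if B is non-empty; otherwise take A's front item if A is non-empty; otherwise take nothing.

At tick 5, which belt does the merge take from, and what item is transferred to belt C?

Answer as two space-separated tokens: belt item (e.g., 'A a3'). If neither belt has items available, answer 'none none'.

Answer: A nail

Derivation:
Tick 1: prefer A, take crate from A; A=[orb,nail,hinge] B=[mesh,oval,wedge,disk] C=[crate]
Tick 2: prefer B, take mesh from B; A=[orb,nail,hinge] B=[oval,wedge,disk] C=[crate,mesh]
Tick 3: prefer A, take orb from A; A=[nail,hinge] B=[oval,wedge,disk] C=[crate,mesh,orb]
Tick 4: prefer B, take oval from B; A=[nail,hinge] B=[wedge,disk] C=[crate,mesh,orb,oval]
Tick 5: prefer A, take nail from A; A=[hinge] B=[wedge,disk] C=[crate,mesh,orb,oval,nail]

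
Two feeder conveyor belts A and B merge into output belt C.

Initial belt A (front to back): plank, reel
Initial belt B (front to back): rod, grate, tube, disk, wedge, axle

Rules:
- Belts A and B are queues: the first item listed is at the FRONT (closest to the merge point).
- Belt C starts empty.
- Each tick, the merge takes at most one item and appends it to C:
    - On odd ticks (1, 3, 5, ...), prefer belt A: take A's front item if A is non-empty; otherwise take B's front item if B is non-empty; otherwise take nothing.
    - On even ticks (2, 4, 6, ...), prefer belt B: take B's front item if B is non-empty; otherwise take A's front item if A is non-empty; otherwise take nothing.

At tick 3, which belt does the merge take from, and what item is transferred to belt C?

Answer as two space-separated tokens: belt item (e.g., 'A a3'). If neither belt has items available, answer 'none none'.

Tick 1: prefer A, take plank from A; A=[reel] B=[rod,grate,tube,disk,wedge,axle] C=[plank]
Tick 2: prefer B, take rod from B; A=[reel] B=[grate,tube,disk,wedge,axle] C=[plank,rod]
Tick 3: prefer A, take reel from A; A=[-] B=[grate,tube,disk,wedge,axle] C=[plank,rod,reel]

Answer: A reel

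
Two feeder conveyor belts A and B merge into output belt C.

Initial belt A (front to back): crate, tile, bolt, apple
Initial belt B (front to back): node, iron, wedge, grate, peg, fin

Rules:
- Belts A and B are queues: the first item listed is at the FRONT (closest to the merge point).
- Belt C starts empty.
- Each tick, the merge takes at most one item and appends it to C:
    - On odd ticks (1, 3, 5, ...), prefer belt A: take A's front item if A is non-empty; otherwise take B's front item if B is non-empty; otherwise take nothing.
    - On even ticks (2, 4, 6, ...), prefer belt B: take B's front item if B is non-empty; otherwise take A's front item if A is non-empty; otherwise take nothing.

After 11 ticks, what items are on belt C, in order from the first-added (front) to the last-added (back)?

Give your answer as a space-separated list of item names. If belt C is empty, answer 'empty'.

Tick 1: prefer A, take crate from A; A=[tile,bolt,apple] B=[node,iron,wedge,grate,peg,fin] C=[crate]
Tick 2: prefer B, take node from B; A=[tile,bolt,apple] B=[iron,wedge,grate,peg,fin] C=[crate,node]
Tick 3: prefer A, take tile from A; A=[bolt,apple] B=[iron,wedge,grate,peg,fin] C=[crate,node,tile]
Tick 4: prefer B, take iron from B; A=[bolt,apple] B=[wedge,grate,peg,fin] C=[crate,node,tile,iron]
Tick 5: prefer A, take bolt from A; A=[apple] B=[wedge,grate,peg,fin] C=[crate,node,tile,iron,bolt]
Tick 6: prefer B, take wedge from B; A=[apple] B=[grate,peg,fin] C=[crate,node,tile,iron,bolt,wedge]
Tick 7: prefer A, take apple from A; A=[-] B=[grate,peg,fin] C=[crate,node,tile,iron,bolt,wedge,apple]
Tick 8: prefer B, take grate from B; A=[-] B=[peg,fin] C=[crate,node,tile,iron,bolt,wedge,apple,grate]
Tick 9: prefer A, take peg from B; A=[-] B=[fin] C=[crate,node,tile,iron,bolt,wedge,apple,grate,peg]
Tick 10: prefer B, take fin from B; A=[-] B=[-] C=[crate,node,tile,iron,bolt,wedge,apple,grate,peg,fin]
Tick 11: prefer A, both empty, nothing taken; A=[-] B=[-] C=[crate,node,tile,iron,bolt,wedge,apple,grate,peg,fin]

Answer: crate node tile iron bolt wedge apple grate peg fin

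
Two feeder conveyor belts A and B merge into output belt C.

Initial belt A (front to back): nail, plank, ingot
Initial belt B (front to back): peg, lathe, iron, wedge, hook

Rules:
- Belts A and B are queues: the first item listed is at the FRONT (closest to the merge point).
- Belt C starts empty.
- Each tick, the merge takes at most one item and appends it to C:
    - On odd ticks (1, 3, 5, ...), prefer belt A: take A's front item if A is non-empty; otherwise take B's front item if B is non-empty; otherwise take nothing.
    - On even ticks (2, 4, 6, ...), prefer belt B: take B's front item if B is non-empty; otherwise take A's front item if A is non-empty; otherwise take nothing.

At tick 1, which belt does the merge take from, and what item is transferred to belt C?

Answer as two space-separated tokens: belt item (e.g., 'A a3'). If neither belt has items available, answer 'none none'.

Answer: A nail

Derivation:
Tick 1: prefer A, take nail from A; A=[plank,ingot] B=[peg,lathe,iron,wedge,hook] C=[nail]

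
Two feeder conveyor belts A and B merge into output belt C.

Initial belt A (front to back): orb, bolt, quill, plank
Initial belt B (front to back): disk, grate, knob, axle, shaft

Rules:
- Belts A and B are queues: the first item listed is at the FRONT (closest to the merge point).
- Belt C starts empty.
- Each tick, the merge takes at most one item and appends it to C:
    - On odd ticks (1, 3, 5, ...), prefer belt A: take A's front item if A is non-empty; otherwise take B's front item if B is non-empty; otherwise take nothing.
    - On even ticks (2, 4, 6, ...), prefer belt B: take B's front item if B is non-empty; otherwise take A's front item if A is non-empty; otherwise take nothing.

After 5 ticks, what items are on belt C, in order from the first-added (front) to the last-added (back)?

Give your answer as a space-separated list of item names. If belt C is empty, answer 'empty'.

Tick 1: prefer A, take orb from A; A=[bolt,quill,plank] B=[disk,grate,knob,axle,shaft] C=[orb]
Tick 2: prefer B, take disk from B; A=[bolt,quill,plank] B=[grate,knob,axle,shaft] C=[orb,disk]
Tick 3: prefer A, take bolt from A; A=[quill,plank] B=[grate,knob,axle,shaft] C=[orb,disk,bolt]
Tick 4: prefer B, take grate from B; A=[quill,plank] B=[knob,axle,shaft] C=[orb,disk,bolt,grate]
Tick 5: prefer A, take quill from A; A=[plank] B=[knob,axle,shaft] C=[orb,disk,bolt,grate,quill]

Answer: orb disk bolt grate quill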